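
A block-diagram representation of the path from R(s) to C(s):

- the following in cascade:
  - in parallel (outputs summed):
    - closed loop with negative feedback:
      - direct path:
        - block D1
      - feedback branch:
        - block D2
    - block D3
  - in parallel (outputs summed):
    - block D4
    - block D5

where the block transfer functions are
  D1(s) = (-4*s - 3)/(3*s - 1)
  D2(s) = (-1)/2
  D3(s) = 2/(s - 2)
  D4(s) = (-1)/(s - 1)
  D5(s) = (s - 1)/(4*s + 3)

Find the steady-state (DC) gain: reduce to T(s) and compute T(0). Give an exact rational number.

[1] reduce the feedback loop with forward D1 and return D2 gives (-8*s - 6)/(10*s + 1)
[2] reduce the parallel group [D1/(1+D1*D2)], D3 gives (-8*s^2 + 30*s + 14)/(10*s^2 - 19*s - 2)
[3] reduce the parallel group D4, D5 gives (s^2 - 6*s - 2)/(4*s^2 - s - 3)
[4] multiply ([D1/(1+D1*D2)]+D3), (D4+D5) (series) gives (-8*s^4 + 78*s^3 - 150*s^2 - 144*s - 28)/(40*s^4 - 86*s^3 - 19*s^2 + 59*s + 6)
That last expression is T(s); at s = 0 only the constant terms survive, so T(0) = -28/6 = -14/3.

Therefore the answer is -14/3.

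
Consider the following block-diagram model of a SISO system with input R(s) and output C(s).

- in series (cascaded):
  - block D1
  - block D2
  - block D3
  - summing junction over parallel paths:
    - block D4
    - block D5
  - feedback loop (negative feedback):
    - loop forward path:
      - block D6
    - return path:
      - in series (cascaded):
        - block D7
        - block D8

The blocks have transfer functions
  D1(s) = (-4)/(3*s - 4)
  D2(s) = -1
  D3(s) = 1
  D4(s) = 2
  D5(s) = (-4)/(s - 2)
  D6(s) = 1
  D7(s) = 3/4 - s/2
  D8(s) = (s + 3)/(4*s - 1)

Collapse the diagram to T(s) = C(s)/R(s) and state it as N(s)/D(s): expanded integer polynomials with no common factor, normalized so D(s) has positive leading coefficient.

(1) reduce the parallel group D4, D5 -> (2*s - 8)/(s - 2)
(2) multiply D7, D8 (series) -> (-2*s^2 - 3*s + 9)/(16*s - 4)
(3) collapse the loop (D6 forward, (D7*D8) return) -> (4 - 16*s)/(2*s^2 - 13*s - 5)
(4) reduce the series chain D1, D2, D3, (D4+D5), [D6/(1+D6*(D7*D8))], giving the overall T(s)

Therefore the answer is (-128*s^2 + 544*s - 128)/(6*s^4 - 59*s^3 + 131*s^2 - 54*s - 40).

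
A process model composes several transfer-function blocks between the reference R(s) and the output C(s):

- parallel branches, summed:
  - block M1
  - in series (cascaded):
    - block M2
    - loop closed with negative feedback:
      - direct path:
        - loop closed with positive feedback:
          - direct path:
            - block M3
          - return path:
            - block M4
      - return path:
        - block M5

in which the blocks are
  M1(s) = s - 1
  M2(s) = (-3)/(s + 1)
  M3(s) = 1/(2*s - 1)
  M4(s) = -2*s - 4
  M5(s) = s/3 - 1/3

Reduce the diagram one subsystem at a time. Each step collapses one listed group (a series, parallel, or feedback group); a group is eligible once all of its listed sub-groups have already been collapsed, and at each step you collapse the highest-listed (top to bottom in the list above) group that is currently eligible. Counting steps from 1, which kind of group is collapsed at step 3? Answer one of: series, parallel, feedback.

Answer: series

Working:
Step 1. reduce the feedback loop with forward M3 and return M4
Step 2. close the feedback loop around [M3/(1-M3*M4)], M5
Step 3. series reduction of M2, [[M3/(1-M3*M4)]/(1+[M3/(1-M3*M4)]*M5)]
Step 4. combine M1, (M2*[[M3/(1-M3*M4)]/(1+[M3/(1-M3*M4)]*M5)]) in parallel
At step 3 the group reduced is series.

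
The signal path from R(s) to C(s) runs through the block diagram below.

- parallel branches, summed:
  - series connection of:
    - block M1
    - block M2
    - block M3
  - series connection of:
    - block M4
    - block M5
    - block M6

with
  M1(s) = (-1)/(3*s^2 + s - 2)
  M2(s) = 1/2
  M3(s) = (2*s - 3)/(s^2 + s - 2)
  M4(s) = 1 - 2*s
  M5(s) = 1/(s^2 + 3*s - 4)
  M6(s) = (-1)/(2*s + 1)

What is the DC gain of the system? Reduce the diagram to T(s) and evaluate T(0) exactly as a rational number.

(1) reduce the series chain M1, M2, M3 = (3 - 2*s)/(6*s^4 + 8*s^3 - 14*s^2 - 8*s + 8)
(2) series reduction of M4, M5, M6 = (2*s - 1)/(2*s^3 + 7*s^2 - 5*s - 4)
(3) parallel reduction of (M1*M2*M3), (M4*M5*M6) = (12*s^4 + 18*s^3 - 26*s^2 + 3*s + 20)/(12*s^6 + 70*s^5 + 68*s^4 - 110*s^3 - 112*s^2 + 40*s + 32)
Step 3 gives the overall T(s). Then T(0) = 20/32 = 5/8.

Therefore the answer is 5/8.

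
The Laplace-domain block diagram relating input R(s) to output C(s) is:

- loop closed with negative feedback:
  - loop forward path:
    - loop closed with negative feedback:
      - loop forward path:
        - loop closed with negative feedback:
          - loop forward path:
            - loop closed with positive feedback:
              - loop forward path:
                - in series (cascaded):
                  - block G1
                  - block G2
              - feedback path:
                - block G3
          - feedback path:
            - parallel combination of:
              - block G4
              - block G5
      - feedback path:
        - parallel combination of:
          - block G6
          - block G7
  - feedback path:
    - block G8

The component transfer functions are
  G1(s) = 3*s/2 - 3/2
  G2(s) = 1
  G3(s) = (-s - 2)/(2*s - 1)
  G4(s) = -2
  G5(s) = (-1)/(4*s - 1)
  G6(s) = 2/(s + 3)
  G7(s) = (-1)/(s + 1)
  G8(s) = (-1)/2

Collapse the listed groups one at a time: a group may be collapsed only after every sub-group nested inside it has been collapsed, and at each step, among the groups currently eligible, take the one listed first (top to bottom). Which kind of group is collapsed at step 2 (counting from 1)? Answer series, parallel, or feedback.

Reducing step by step:

Step 1: series reduction of G1, G2
Step 2: apply the feedback formula to (G1*G2), G3
Step 3: add G4, G5 (parallel)
Step 4: apply the feedback formula to [(G1*G2)/(1-(G1*G2)*G3)], (G4+G5)
Step 5: combine G6, G7 in parallel
Step 6: reduce the feedback loop with forward [[(G1*G2)/(1-(G1*G2)*G3)]/(1+[(G1*G2)/(1-(G1*G2)*G3)]*(G4+G5))] and return (G6+G7)
Step 7: reduce the feedback loop with forward [[[(G1*G2)/(1-(G1*G2)*G3)]/(1+[(G1*G2)/(1-(G1*G2)*G3)]*(G4+G5))]/(1+[[(G1*G2)/(1-(G1*G2)*G3)]/(1+[(G1*G2)/(1-(G1*G2)*G3)]*(G4+G5))]*(G6+G7))] and return G8
So the answer for step 2 is feedback.

Answer: feedback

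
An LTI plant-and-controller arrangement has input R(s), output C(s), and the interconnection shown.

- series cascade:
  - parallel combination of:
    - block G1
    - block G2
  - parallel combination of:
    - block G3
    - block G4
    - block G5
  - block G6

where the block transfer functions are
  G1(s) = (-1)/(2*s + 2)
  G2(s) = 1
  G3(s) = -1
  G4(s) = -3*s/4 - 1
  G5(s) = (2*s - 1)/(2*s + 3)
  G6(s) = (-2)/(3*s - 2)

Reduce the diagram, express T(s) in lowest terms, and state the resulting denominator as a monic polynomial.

Step 1: add G1, G2 (parallel) -> (2*s + 1)/(2*s + 2)
Step 2: sum the parallel branches G3, G4, G5 -> (-6*s^2 - 17*s - 28)/(8*s + 12)
Step 3: series reduction of (G1+G2), (G3+G4+G5), G6 -> (12*s^3 + 40*s^2 + 73*s + 28)/(24*s^3 + 44*s^2 - 4*s - 24)
T(s) is the step-3 result (common factors already cancelled). Leading coefficient of the denominator: 24. Divide through by 24 for the monic polynomial.

Therefore the answer is s^3 + 11*s^2/6 - s/6 - 1.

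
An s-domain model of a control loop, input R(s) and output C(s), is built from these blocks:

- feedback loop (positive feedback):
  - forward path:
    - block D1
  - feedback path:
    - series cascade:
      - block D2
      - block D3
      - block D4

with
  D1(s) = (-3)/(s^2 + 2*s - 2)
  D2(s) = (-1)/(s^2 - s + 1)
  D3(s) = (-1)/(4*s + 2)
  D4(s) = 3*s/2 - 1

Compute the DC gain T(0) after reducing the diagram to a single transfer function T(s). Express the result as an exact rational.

[1] reduce the series chain D2, D3, D4 -> (3*s - 2)/(8*s^3 - 4*s^2 + 4*s + 4)
[2] apply the feedback formula to D1, (D2*D3*D4) -> (-24*s^3 + 12*s^2 - 12*s - 12)/(8*s^5 + 12*s^4 - 20*s^3 + 20*s^2 + 9*s - 14)
DC gain: substitute s = 0 into T(s) from step 2: T(0) = -12/(-14) = 6/7.

Hence the answer: 6/7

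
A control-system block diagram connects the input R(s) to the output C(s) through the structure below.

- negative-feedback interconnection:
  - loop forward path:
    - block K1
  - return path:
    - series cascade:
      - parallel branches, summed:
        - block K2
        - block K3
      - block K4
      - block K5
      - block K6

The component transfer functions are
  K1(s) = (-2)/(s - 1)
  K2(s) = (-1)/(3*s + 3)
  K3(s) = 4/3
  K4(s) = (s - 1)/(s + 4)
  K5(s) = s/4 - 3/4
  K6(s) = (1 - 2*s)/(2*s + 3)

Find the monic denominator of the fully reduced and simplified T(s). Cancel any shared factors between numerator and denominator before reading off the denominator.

Reducing step by step:

(1) combine K2, K3 in parallel = (4*s + 3)/(3*s + 3)
(2) reduce the series chain (K2+K3), K4, K5, K6 = (-8*s^4 + 30*s^3 - 13*s^2 - 18*s + 9)/(24*s^3 + 156*s^2 + 276*s + 144)
(3) reduce the feedback loop with forward K1 and return ((K2+K3)*K4*K5*K6) = (-24*s^3 - 156*s^2 - 276*s - 144)/(20*s^4 + 36*s^3 + 73*s^2 - 48*s - 81)
The result of step 3 is T(s) in lowest terms. Its denominator has leading coefficient 20; dividing the denominator through by 20 makes it monic.

Answer: s^4 + 9*s^3/5 + 73*s^2/20 - 12*s/5 - 81/20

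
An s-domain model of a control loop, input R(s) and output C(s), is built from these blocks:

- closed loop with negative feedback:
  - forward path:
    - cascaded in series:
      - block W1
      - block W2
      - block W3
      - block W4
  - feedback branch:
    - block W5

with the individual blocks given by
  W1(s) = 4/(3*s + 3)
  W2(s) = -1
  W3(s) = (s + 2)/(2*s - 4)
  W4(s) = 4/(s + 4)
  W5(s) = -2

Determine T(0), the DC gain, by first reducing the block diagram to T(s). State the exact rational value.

Step 1: multiply W1, W2, W3, W4 (series); result (-8*s - 16)/(3*s^3 + 9*s^2 - 18*s - 24)
Step 2: apply the feedback formula to (W1*W2*W3*W4), W5; result (-8*s - 16)/(3*s^3 + 9*s^2 - 2*s + 8)
Evaluating the step-2 result (the overall T(s)) at s = 0 gives T(0) = -16/8 = -2.

Therefore the answer is -2.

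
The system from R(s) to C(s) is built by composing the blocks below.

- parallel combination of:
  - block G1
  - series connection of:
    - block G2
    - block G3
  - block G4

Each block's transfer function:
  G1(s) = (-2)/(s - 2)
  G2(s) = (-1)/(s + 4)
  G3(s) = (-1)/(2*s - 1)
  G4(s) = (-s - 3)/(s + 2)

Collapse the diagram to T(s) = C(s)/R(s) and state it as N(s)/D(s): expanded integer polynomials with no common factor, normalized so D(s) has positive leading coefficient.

First reduce the diagram to T(s).

Step 1: series reduction of G2, G3; result 1/(2*s^2 + 7*s - 4)
Step 2: add G1, (G2*G3), G4 (parallel) - this is the overall T(s), already in the required normalized form

Answer: (-2*s^4 - 13*s^3 - 12*s^2 + 26*s - 12)/(2*s^4 + 7*s^3 - 12*s^2 - 28*s + 16)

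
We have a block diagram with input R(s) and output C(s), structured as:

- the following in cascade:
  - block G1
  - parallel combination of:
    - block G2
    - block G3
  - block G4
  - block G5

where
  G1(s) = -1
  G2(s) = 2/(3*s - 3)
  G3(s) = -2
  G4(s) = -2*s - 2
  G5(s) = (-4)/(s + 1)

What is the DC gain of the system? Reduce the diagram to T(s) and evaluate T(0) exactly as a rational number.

Step 1: add G2, G3 (parallel): (8 - 6*s)/(3*s - 3)
Step 2: combine G1, (G2+G3), G4, G5 in series: (48*s - 64)/(3*s - 3)
That last expression is T(s); at s = 0 only the constant terms survive, so T(0) = -64/(-3) = 64/3.

Therefore the answer is 64/3.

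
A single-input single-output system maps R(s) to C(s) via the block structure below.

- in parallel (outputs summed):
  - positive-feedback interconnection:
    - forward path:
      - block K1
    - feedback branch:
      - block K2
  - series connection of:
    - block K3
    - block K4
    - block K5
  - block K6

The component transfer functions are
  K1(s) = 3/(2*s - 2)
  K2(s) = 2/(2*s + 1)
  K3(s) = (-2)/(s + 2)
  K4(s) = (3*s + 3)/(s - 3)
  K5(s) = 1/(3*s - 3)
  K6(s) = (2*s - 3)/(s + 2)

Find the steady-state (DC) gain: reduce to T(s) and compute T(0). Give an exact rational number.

First reduce the diagram to T(s).

(1) apply the feedback formula to K1, K2; result (6*s + 3)/(4*s^2 - 2*s - 8)
(2) multiply K3, K4, K5 (series); result (-2*s - 2)/(s^3 - 2*s^2 - 5*s + 6)
(3) add [K1/(1-K1*K2)], (K3*K4*K5), K6 (parallel); result (8*s^5 - 42*s^4 + 61*s^3 - 24*s^2 - 85*s + 106)/(4*s^5 - 10*s^4 - 24*s^3 + 50*s^2 + 28*s - 48)
That last expression is T(s); at s = 0 only the constant terms survive, so T(0) = 106/(-48) = -53/24.

Answer: -53/24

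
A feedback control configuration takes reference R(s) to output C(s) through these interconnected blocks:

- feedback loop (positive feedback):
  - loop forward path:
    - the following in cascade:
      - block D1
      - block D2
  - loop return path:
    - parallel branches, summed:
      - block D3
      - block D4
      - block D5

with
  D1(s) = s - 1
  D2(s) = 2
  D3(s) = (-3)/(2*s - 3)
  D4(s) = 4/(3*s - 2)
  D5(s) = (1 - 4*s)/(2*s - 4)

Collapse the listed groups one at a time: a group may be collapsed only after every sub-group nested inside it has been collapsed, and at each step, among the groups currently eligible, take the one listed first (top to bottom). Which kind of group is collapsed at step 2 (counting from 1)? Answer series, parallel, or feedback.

The answer is parallel.

Reasoning:
1. reduce the series chain D1, D2
2. parallel reduction of D3, D4, D5
3. feedback reduction of (D1*D2), (D3+D4+D5)
At step 2 the group reduced is parallel.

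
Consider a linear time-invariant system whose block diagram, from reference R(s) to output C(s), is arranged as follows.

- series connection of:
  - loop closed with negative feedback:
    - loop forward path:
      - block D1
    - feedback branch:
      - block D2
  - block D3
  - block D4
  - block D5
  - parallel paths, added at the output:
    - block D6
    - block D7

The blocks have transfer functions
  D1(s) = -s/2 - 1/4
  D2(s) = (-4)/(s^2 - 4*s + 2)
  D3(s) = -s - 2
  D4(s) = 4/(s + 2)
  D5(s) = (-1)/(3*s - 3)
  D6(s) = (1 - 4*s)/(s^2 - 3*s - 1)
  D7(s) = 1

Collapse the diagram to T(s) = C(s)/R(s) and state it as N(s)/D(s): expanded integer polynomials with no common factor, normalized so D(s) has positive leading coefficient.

Reducing step by step:

Step 1 - close the feedback loop around D1, D2; result (-2*s^3 + 7*s^2 - 2)/(4*s^2 - 8*s + 12)
Step 2 - reduce the parallel group D6, D7; result (s^2 - 7*s)/(s^2 - 3*s - 1)
Step 3 - reduce the series chain [D1/(1+D1*D2)], D3, D4, D5, (D6+D7): this yields T(s), and no further normalization is needed

Answer: (-2*s^5 + 21*s^4 - 49*s^3 - 2*s^2 + 14*s)/(3*s^5 - 18*s^4 + 39*s^3 - 45*s^2 + 12*s + 9)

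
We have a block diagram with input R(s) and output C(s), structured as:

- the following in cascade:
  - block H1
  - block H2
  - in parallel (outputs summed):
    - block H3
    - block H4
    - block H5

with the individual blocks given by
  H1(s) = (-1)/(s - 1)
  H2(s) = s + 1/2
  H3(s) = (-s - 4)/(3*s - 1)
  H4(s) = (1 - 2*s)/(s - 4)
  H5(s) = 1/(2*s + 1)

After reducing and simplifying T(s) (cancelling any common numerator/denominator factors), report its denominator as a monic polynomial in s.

First reduce the diagram to T(s).

(1) reduce the parallel group H3, H4, H5; result (-14*s^3 + 6*s^2 + 22*s + 19)/(6*s^3 - 23*s^2 - 5*s + 4)
(2) series reduction of H1, H2, (H3+H4+H5); result (14*s^3 - 6*s^2 - 22*s - 19)/(6*s^3 - 32*s^2 + 34*s - 8)
No further cancellation is possible in the step-2 result, so that is T(s). Its denominator becomes monic after dividing by the leading coefficient 6.

Answer: s^3 - 16*s^2/3 + 17*s/3 - 4/3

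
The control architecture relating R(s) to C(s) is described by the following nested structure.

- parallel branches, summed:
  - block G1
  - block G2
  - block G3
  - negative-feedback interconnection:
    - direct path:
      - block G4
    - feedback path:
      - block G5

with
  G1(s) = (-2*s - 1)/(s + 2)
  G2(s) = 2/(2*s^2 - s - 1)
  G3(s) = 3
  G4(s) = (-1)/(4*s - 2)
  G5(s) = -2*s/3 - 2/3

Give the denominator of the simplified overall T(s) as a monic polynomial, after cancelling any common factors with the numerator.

First reduce the diagram to T(s).

Step 1 - collapse the loop (G4 forward, G5 return) = (-3)/(14*s - 4)
Step 2 - reduce the parallel group G1, G2, G3, [G4/(1+G4*G5)] = (28*s^4 + 112*s^3 - 101*s^2 + 11*s + 10)/(28*s^4 + 34*s^3 - 54*s^2 - 16*s + 8)
Step 2 gives the fully reduced T(s), with no common factor left to cancel. The denominator's leading coefficient is 28, so divide each of its coefficients by 28 to get the monic form.

Answer: s^4 + 17*s^3/14 - 27*s^2/14 - 4*s/7 + 2/7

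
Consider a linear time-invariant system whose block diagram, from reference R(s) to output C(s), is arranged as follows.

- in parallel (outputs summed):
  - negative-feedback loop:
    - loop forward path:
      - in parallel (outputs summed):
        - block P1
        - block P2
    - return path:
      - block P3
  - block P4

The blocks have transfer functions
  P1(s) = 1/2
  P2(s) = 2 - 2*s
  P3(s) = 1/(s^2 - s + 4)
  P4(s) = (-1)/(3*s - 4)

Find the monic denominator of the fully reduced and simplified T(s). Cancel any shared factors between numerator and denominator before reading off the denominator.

Reducing step by step:

(1) parallel reduction of P1, P2; result 5/2 - 2*s
(2) reduce the feedback loop with forward (P1+P2) and return P3; result (-4*s^3 + 9*s^2 - 21*s + 20)/(2*s^2 - 6*s + 13)
(3) combine [(P1+P2)/(1+(P1+P2)*P3)], P4 in parallel; result (-12*s^4 + 43*s^3 - 101*s^2 + 150*s - 93)/(6*s^3 - 26*s^2 + 63*s - 52)
Step 3 gives the fully reduced T(s), with no common factor left to cancel. The denominator's leading coefficient is 6, so divide each of its coefficients by 6 to get the monic form.

Answer: s^3 - 13*s^2/3 + 21*s/2 - 26/3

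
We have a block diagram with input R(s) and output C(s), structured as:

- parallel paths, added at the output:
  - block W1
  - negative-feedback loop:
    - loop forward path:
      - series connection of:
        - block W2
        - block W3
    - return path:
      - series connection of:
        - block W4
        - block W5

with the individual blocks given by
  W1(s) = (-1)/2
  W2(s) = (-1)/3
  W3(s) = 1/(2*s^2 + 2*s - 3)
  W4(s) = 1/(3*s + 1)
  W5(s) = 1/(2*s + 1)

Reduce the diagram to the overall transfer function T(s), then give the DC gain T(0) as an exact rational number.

(1) reduce the series chain W2, W3 -> (-1)/(6*s^2 + 6*s - 9)
(2) multiply W4, W5 (series) -> 1/(6*s^2 + 5*s + 1)
(3) apply the feedback formula to (W2*W3), (W4*W5) -> (-6*s^2 - 5*s - 1)/(36*s^4 + 66*s^3 - 18*s^2 - 39*s - 10)
(4) sum the parallel branches W1, [(W2*W3)/(1+(W2*W3)*(W4*W5))] -> (-36*s^4 - 66*s^3 + 6*s^2 + 29*s + 8)/(72*s^4 + 132*s^3 - 36*s^2 - 78*s - 20)
Evaluating the step-4 result (the overall T(s)) at s = 0 gives T(0) = 8/(-20) = -2/5.

Answer: -2/5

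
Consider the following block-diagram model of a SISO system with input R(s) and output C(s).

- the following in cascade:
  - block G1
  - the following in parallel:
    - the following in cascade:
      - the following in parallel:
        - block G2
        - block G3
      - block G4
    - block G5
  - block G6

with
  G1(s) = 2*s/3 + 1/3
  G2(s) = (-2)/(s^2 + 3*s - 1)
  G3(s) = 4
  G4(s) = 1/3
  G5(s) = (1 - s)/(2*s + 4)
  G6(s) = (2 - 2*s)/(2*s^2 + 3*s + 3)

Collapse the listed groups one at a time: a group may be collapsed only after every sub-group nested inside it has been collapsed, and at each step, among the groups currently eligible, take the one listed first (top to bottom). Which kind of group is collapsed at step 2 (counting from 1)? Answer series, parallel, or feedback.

Reducing step by step:

Step 1: parallel reduction of G2, G3
Step 2: cascade (G2+G3), G4
Step 3: combine ((G2+G3)*G4), G5 in parallel
Step 4: reduce the series chain G1, (((G2+G3)*G4)+G5), G6
So the answer for step 2 is series.

Answer: series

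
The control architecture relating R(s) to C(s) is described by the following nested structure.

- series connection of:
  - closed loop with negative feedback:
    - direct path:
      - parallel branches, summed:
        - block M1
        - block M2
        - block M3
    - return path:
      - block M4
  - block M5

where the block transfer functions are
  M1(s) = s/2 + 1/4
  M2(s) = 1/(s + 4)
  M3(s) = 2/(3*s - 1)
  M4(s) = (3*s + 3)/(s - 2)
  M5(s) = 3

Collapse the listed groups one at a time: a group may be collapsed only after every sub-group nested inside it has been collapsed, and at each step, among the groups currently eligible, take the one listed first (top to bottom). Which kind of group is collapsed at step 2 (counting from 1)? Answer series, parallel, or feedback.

The answer is feedback.

Reasoning:
1. add M1, M2, M3 (parallel)
2. apply the feedback formula to (M1+M2+M3), M4
3. combine [(M1+M2+M3)/(1+(M1+M2+M3)*M4)], M5 in series
At step 2 the group reduced is feedback.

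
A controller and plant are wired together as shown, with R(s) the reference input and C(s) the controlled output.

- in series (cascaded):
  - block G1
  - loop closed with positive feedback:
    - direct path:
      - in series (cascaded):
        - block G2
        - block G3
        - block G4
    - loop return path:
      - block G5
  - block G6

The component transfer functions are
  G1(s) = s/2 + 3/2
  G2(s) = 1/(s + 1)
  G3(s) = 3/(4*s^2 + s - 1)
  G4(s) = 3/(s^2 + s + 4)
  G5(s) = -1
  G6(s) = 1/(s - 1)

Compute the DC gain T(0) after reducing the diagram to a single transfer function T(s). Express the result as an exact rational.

(1) combine G2, G3, G4 in series; result 9/(4*s^5 + 9*s^4 + 21*s^3 + 19*s^2 - s - 4)
(2) apply the feedback formula to (G2*G3*G4), G5; result 9/(4*s^5 + 9*s^4 + 21*s^3 + 19*s^2 - s + 5)
(3) series reduction of G1, [(G2*G3*G4)/(1-(G2*G3*G4)*G5)], G6; result (9*s + 27)/(8*s^6 + 10*s^5 + 24*s^4 - 4*s^3 - 40*s^2 + 12*s - 10)
DC gain: substitute s = 0 into T(s) from step 3: T(0) = 27/(-10) = -27/10.

Final answer: -27/10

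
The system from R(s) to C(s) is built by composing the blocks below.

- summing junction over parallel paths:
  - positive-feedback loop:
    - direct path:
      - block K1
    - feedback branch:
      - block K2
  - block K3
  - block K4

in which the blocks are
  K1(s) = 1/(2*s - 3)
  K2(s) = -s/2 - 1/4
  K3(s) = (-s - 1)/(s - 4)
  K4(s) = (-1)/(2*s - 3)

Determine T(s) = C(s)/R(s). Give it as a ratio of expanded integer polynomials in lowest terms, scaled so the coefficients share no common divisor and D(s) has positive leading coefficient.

Answer: (-20*s^3 + 30*s^2 + 26*s - 29)/(20*s^3 - 132*s^2 + 241*s - 132)

Working:
1. feedback reduction of K1, K2 gives 4/(10*s - 11)
2. add [K1/(1-K1*K2)], K3, K4 (parallel), which is the overall transfer function T(s) = C(s)/R(s) in lowest terms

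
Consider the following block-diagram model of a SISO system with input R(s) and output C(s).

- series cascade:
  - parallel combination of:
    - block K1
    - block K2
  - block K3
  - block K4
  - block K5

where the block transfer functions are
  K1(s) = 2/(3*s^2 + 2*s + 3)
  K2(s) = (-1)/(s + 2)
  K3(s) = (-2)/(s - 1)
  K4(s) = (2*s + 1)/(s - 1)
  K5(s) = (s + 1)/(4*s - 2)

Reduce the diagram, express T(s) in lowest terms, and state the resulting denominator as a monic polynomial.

Step 1 - add K1, K2 (parallel): (1 - 3*s^2)/(3*s^3 + 8*s^2 + 7*s + 6)
Step 2 - cascade (K1+K2), K3, K4, K5: (6*s^4 + 9*s^3 + s^2 - 3*s - 1)/(6*s^6 + s^5 - 14*s^4 + 6*s^3 - 10*s^2 + 17*s - 6)
The result of step 2 is T(s) in lowest terms. Its denominator has leading coefficient 6; dividing the denominator through by 6 makes it monic.

Final answer: s^6 + s^5/6 - 7*s^4/3 + s^3 - 5*s^2/3 + 17*s/6 - 1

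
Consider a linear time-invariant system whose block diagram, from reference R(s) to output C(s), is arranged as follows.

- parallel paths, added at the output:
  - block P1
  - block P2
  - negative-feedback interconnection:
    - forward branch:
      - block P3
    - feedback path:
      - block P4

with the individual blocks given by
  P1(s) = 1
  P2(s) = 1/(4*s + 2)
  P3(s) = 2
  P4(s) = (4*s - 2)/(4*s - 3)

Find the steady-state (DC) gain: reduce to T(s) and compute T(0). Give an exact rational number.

(1) close the feedback loop around P3, P4 -> (8*s - 6)/(12*s - 7)
(2) add P1, P2, [P3/(1+P3*P4)] (parallel) -> (80*s^2 - 33)/(48*s^2 - 4*s - 14)
Evaluating the step-2 result (the overall T(s)) at s = 0 gives T(0) = -33/(-14) = 33/14.

Final answer: 33/14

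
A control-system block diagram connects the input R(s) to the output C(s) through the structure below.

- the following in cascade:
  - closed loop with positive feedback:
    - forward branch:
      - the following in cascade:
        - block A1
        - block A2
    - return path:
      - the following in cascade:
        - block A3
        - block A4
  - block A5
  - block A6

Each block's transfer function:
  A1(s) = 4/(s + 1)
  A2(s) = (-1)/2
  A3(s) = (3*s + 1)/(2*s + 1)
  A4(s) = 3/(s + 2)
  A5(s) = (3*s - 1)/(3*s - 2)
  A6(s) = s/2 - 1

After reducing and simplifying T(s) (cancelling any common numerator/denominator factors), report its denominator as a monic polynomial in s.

The answer is s^4 + 17*s^3/6 + 61*s^2/6 - 13*s/3 - 8/3.

Reasoning:
Step 1. series reduction of A1, A2: (-2)/(s + 1)
Step 2. combine A3, A4 in series: (9*s + 3)/(2*s^2 + 5*s + 2)
Step 3. collapse the loop ((A1*A2) forward, (A3*A4) return): (-4*s^2 - 10*s - 4)/(2*s^3 + 7*s^2 + 25*s + 8)
Step 4. reduce the series chain [(A1*A2)/(1-(A1*A2)*(A3*A4))], A5, A6: (-6*s^4 - s^3 + 25*s^2 + 4*s - 4)/(6*s^4 + 17*s^3 + 61*s^2 - 26*s - 16)
The result of step 4 is T(s) in lowest terms. Its denominator has leading coefficient 6; dividing the denominator through by 6 makes it monic.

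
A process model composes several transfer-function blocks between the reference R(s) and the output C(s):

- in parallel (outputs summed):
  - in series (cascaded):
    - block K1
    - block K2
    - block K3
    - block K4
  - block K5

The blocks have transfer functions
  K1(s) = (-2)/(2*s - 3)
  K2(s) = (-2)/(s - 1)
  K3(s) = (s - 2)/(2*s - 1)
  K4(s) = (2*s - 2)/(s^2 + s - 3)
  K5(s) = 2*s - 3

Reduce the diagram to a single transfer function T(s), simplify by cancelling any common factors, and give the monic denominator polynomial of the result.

The answer is s^4 - s^3 - 17*s^2/4 + 27*s/4 - 9/4.

Reasoning:
Step 1: cascade K1, K2, K3, K4 = (8*s - 16)/(4*s^4 - 4*s^3 - 17*s^2 + 27*s - 9)
Step 2: add (K1*K2*K3*K4), K5 (parallel) = (8*s^5 - 20*s^4 - 22*s^3 + 105*s^2 - 91*s + 11)/(4*s^4 - 4*s^3 - 17*s^2 + 27*s - 9)
T(s) is the step-2 result (common factors already cancelled). Leading coefficient of the denominator: 4. Divide through by 4 for the monic polynomial.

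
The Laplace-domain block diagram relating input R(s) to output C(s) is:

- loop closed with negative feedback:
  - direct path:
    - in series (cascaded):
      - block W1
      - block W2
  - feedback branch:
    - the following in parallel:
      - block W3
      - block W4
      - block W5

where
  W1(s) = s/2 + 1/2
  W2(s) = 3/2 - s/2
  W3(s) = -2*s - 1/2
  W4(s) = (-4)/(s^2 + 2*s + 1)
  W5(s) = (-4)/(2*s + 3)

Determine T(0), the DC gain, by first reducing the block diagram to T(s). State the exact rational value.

Reducing step by step:

Step 1 - series reduction of W1, W2, giving -s^2/4 + s/2 + 3/4
Step 2 - sum the parallel branches W3, W4, W5, giving (-8*s^4 - 30*s^3 - 47*s^2 - 52*s - 35)/(4*s^3 + 14*s^2 + 16*s + 6)
Step 3 - reduce the feedback loop with forward (W1*W2) and return (W3+W4+W5), giving (-4*s^4 - 2*s^3 + 26*s^2 + 42*s + 18)/(8*s^5 + 6*s^4 - 43*s^3 - 73*s^2 - 81*s - 81)
Evaluating the step-3 result (the overall T(s)) at s = 0 gives T(0) = 18/(-81) = -2/9.

Answer: -2/9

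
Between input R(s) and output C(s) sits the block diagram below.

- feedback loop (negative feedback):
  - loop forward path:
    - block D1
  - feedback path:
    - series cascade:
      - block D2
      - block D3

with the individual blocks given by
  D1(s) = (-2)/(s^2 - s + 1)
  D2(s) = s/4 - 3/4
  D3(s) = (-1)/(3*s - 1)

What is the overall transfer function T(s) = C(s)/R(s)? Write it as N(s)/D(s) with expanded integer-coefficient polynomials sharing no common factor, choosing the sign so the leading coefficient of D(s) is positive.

The answer is (4 - 12*s)/(6*s^3 - 8*s^2 + 9*s - 5).

Reasoning:
(1) reduce the series chain D2, D3 = (3 - s)/(12*s - 4)
(2) reduce the feedback loop with forward D1 and return (D2*D3); the result is T(s) itself (integer coefficients, no common factor, positive leading denominator coefficient)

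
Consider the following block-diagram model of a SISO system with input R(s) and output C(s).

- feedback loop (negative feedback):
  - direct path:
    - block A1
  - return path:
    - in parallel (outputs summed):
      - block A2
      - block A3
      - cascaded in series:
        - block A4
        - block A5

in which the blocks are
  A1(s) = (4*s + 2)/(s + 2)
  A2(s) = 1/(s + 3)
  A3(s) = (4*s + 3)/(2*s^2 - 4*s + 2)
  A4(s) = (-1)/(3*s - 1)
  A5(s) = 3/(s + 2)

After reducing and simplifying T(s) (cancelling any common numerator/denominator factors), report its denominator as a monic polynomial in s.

The answer is s^6 + 50*s^5/3 + 136*s^4/3 + 155*s^3/3 + 185*s^2/3 + 9*s - 52/3.

Reasoning:
(1) multiply A4, A5 (series) gives (-3)/(3*s^2 + 5*s - 2)
(2) combine A2, A3, (A4*A5) in parallel gives (18*s^4 + 57*s^3 + 70*s^2 + 63*s - 40)/(6*s^5 + 16*s^4 - 24*s^3 - 36*s^2 + 50*s - 12)
(3) feedback reduction of A1, (A2+A3+(A4*A5)) gives (12*s^6 + 38*s^5 - 32*s^4 - 96*s^3 + 64*s^2 + 26*s - 12)/(3*s^6 + 50*s^5 + 136*s^4 + 155*s^3 + 185*s^2 + 27*s - 52)
No further cancellation is possible in the step-3 result, so that is T(s). Its denominator becomes monic after dividing by the leading coefficient 3.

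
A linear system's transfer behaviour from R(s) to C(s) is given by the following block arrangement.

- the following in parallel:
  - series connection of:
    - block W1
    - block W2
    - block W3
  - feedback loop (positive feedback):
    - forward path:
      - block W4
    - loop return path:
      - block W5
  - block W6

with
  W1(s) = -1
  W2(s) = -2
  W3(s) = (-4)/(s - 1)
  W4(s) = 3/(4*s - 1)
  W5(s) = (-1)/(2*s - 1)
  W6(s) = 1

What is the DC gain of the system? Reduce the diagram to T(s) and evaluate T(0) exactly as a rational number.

(1) cascade W1, W2, W3 -> (-8)/(s - 1)
(2) apply the feedback formula to W4, W5 -> (6*s - 3)/(8*s^2 - 6*s + 4)
(3) sum the parallel branches (W1*W2*W3), [W4/(1-W4*W5)], W6 -> (8*s^3 - 72*s^2 + 49*s - 33)/(8*s^3 - 14*s^2 + 10*s - 4)
Step 3 gives the overall T(s). Then T(0) = -33/(-4) = 33/4.

Therefore the answer is 33/4.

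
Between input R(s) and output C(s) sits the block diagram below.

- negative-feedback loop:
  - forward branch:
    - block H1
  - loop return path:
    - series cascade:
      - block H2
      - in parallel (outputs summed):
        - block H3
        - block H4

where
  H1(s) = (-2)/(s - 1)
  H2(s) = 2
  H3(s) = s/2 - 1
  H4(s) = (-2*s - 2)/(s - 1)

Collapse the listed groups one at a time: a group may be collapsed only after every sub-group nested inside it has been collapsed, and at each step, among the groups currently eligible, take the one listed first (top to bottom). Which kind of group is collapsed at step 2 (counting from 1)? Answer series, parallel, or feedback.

Reducing step by step:

[1] add H3, H4 (parallel)
[2] reduce the series chain H2, (H3+H4)
[3] reduce the feedback loop with forward H1 and return (H2*(H3+H4))
The group at step 2 is a series group.

Answer: series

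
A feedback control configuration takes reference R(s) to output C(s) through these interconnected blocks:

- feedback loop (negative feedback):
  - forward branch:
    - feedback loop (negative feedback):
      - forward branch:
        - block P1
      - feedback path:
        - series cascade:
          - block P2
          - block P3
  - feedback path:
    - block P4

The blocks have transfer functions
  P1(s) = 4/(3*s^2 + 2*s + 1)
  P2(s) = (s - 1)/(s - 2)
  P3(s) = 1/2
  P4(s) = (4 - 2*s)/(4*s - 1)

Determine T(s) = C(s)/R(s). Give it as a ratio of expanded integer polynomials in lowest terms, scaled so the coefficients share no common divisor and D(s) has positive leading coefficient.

First reduce the diagram to T(s).

(1) combine P2, P3 in series -> (s - 1)/(2*s - 4)
(2) collapse the loop (P1 forward, (P2*P3) return) -> (4*s - 8)/(3*s^3 - 4*s^2 - s - 4)
(3) feedback reduction of [P1/(1+P1*(P2*P3))], P4, giving the overall T(s)

Answer: (16*s^2 - 36*s + 8)/(12*s^4 - 19*s^3 - 8*s^2 + 17*s - 28)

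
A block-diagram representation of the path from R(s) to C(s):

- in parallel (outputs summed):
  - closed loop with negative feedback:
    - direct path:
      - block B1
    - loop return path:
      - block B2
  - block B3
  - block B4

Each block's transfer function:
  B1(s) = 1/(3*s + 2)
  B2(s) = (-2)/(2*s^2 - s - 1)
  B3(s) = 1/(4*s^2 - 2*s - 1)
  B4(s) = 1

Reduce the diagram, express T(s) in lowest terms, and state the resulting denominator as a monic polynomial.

The answer is s^5 - s^4/3 - 7*s^3/6 - 7*s^2/24 + 13*s/24 + 1/6.

Reasoning:
(1) apply the feedback formula to B1, B2: (2*s^2 - s - 1)/(6*s^3 + s^2 - 5*s - 4)
(2) combine [B1/(1+B1*B2)], B3, B4 in parallel: (24*s^5 - 30*s^3 - 10*s^2 + 11*s + 1)/(24*s^5 - 8*s^4 - 28*s^3 - 7*s^2 + 13*s + 4)
That last expression is T(s), already simplified. Scaling its denominator by 1/24 (the reciprocal of the leading coefficient) yields the monic denominator.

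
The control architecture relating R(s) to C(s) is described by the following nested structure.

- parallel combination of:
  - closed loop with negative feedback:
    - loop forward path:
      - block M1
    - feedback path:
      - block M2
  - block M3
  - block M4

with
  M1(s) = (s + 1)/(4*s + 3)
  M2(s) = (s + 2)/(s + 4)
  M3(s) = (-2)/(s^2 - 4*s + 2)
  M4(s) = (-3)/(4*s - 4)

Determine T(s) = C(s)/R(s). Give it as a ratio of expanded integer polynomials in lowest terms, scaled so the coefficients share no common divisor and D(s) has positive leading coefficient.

Step 1. feedback reduction of M1, M2; result (s^2 + 5*s + 4)/(5*s^2 + 22*s + 14)
Step 2. parallel reduction of [M1/(1+M1*M2)], M3, M4, which is the overall transfer function T(s) = C(s)/R(s) in lowest terms

Final answer: (4*s^5 - 15*s^4 - 106*s^3 + 88*s^2 + 156*s - 4)/(20*s^5 - 12*s^4 - 264*s^3 + 208*s^2 + 160*s - 112)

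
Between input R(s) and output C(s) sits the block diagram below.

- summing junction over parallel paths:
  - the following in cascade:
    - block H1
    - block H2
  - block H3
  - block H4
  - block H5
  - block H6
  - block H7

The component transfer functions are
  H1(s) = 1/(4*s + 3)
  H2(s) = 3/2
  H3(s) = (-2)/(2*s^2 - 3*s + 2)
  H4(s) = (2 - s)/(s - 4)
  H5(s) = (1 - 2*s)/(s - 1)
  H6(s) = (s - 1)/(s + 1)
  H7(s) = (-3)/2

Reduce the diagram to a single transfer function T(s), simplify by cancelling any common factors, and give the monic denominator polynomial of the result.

(1) multiply H1, H2 (series) -> 3/(8*s + 6)
(2) sum the parallel branches (H1*H2), H3, H4, H5, H6, H7 -> (-28*s^6 + 96*s^5 + 57*s^4 - 213*s^3 + 170*s^2 + 68*s - 108)/(8*s^6 - 38*s^5 + 15*s^4 + 48*s^3 - 47*s^2 - 10*s + 24)
That last expression is T(s), already simplified. Scaling its denominator by 1/8 (the reciprocal of the leading coefficient) yields the monic denominator.

Hence the answer: s^6 - 19*s^5/4 + 15*s^4/8 + 6*s^3 - 47*s^2/8 - 5*s/4 + 3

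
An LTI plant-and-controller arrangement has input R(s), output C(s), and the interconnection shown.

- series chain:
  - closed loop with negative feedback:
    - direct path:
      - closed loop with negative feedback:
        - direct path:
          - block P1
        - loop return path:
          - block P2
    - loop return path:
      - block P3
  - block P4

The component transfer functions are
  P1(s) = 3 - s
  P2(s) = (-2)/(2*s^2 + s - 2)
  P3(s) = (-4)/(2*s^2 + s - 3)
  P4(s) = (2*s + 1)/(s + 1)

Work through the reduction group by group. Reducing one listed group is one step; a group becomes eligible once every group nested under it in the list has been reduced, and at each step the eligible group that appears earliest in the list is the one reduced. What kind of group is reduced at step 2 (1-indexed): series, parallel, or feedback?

Step 1. close the feedback loop around P1, P2
Step 2. apply the feedback formula to [P1/(1+P1*P2)], P3
Step 3. reduce the series chain [[P1/(1+P1*P2)]/(1+[P1/(1+P1*P2)]*P3)], P4
At step 2 the group reduced is feedback.

Answer: feedback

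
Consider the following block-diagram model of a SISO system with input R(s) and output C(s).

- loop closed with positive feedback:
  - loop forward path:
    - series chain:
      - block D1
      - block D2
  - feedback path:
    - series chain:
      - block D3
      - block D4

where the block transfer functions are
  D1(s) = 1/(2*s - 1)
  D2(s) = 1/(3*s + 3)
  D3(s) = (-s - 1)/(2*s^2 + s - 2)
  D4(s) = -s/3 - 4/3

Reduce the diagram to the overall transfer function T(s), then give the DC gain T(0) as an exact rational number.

Step 1 - cascade D1, D2 gives 1/(6*s^2 + 3*s - 3)
Step 2 - cascade D3, D4 gives (s^2 + 5*s + 4)/(6*s^2 + 3*s - 6)
Step 3 - feedback reduction of (D1*D2), (D3*D4) gives (6*s^2 + 3*s - 6)/(36*s^4 + 36*s^3 - 46*s^2 - 32*s + 14)
The step-3 result is T(s). Setting s = 0: T(0) = -6/14 = -3/7.

Hence the answer: -3/7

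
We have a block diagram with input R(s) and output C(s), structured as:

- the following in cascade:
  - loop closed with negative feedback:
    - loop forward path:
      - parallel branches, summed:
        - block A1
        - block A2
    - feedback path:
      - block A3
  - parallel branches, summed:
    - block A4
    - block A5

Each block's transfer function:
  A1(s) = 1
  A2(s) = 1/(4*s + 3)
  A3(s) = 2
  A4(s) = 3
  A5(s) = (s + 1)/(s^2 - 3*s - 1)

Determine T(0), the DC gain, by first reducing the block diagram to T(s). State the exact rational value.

Reducing step by step:

1. reduce the parallel group A1, A2 gives (4*s + 4)/(4*s + 3)
2. feedback reduction of (A1+A2), A3 gives (4*s + 4)/(12*s + 11)
3. parallel reduction of A4, A5 gives (3*s^2 - 8*s - 2)/(s^2 - 3*s - 1)
4. cascade [(A1+A2)/(1+(A1+A2)*A3)], (A4+A5) gives (12*s^3 - 20*s^2 - 40*s - 8)/(12*s^3 - 25*s^2 - 45*s - 11)
The step-4 result is T(s). Setting s = 0: T(0) = -8/(-11) = 8/11.

Answer: 8/11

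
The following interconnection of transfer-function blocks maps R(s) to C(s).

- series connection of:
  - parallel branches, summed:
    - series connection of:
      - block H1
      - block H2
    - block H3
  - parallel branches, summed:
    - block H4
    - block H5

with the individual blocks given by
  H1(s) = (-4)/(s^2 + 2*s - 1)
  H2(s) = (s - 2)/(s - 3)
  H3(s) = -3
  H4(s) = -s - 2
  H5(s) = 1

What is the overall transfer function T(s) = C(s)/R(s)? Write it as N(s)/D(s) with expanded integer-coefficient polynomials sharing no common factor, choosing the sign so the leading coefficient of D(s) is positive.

1. series reduction of H1, H2; result (8 - 4*s)/(s^3 - s^2 - 7*s + 3)
2. parallel reduction of (H1*H2), H3; result (-3*s^3 + 3*s^2 + 17*s - 1)/(s^3 - s^2 - 7*s + 3)
3. sum the parallel branches H4, H5; result -s - 1
4. series reduction of ((H1*H2)+H3), (H4+H5), giving the overall T(s)

Therefore the answer is (3*s^4 - 20*s^2 - 16*s + 1)/(s^3 - s^2 - 7*s + 3).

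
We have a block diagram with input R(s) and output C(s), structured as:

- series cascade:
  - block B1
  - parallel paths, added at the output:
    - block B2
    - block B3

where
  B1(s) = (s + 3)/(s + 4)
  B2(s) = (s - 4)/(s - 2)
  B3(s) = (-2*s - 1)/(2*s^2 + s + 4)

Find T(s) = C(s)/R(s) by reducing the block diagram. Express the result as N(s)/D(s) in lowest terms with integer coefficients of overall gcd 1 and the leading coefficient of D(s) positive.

Step 1: parallel reduction of B2, B3: (2*s^3 - 9*s^2 + 3*s - 14)/(2*s^3 - 3*s^2 + 2*s - 8)
Step 2: reduce the series chain B1, (B2+B3), giving the overall T(s)

Therefore the answer is (2*s^4 - 3*s^3 - 24*s^2 - 5*s - 42)/(2*s^4 + 5*s^3 - 10*s^2 - 32).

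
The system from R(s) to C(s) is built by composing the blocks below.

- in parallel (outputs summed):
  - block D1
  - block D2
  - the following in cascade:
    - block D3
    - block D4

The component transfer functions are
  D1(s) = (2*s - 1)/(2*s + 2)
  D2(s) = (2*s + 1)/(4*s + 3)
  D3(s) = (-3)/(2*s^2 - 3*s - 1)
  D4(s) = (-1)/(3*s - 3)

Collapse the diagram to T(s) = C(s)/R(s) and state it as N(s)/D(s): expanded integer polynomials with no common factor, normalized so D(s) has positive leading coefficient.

Step 1. reduce the series chain D3, D4 -> 1/(2*s^3 - 5*s^2 + 2*s + 1)
Step 2. reduce the parallel group D1, D2, (D3*D4) - this is the overall T(s), already in the required normalized form

Therefore the answer is (24*s^5 - 44*s^4 - 18*s^3 + 41*s^2 + 20*s + 5)/(16*s^5 - 12*s^4 - 42*s^3 + 6*s^2 + 26*s + 6).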